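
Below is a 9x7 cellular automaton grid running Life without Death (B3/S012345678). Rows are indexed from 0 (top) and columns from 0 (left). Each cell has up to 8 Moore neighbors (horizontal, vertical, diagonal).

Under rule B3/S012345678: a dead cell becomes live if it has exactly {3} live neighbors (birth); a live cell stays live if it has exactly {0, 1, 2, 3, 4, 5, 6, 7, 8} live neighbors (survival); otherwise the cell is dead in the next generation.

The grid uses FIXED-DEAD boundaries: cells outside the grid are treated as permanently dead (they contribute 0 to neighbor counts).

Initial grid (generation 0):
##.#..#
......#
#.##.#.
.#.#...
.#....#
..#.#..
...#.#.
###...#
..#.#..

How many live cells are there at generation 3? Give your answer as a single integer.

Simulating step by step:
Generation 0 (given above): 23 live cells
Generation 1: 38 live cells
##.#..#
#..####
######.
##.##..
.#.#..#
..####.
...###.
###.###
..###..
Generation 2: 42 live cells
####..#
#..####
#######
##.##..
##.#..#
..#####
...###.
###.###
..###..
Generation 3: 44 live cells
####..#
#..####
#######
##.##.#
##.#..#
.######
...###.
###.###
..###..
Population at generation 3: 44

Answer: 44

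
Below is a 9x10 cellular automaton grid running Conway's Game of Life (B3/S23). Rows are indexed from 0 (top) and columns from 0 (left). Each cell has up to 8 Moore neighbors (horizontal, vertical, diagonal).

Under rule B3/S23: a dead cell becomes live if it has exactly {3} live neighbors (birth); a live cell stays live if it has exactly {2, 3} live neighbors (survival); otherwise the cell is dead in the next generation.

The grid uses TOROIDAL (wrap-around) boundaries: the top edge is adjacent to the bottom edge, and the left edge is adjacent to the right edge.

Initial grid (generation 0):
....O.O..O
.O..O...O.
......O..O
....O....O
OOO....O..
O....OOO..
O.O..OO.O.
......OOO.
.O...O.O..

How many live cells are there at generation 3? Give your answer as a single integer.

Simulating step by step:
Generation 0 (given above): 29 live cells
Generation 1: 32 live cells
O...O.OOO.
O......OOO
O....O..OO
.O......OO
OO...O.OOO
O.O..O..O.
.O......O.
.O......OO
.....O....
Generation 2: 23 live cells
O....OO...
.O...O....
.O........
.O....O...
..O...OO..
..O...O...
.OO....OO.
O.......OO
O....OO...
Generation 3: 36 live cells
OO..O.....
OO...OO...
OOO.......
.OO...OO..
.OO..OOO..
..OO..O.O.
OOO....OO.
O.....O.O.
OO...OOO..
Population at generation 3: 36

Answer: 36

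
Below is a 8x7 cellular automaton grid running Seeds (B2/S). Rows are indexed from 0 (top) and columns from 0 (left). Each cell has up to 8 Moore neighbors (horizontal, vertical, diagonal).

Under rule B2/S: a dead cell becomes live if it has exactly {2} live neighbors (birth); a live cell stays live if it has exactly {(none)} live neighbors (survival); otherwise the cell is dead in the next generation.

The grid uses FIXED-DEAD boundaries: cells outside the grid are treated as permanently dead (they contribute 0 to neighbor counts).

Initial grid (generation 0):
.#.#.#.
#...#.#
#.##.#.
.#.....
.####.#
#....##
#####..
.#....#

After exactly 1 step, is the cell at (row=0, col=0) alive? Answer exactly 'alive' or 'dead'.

Answer: alive

Derivation:
Simulating step by step:
Generation 0 (given above): 26 live cells
Generation 1: 7 live cells
#.#...#
.......
......#
......#
.......
.......
.......
....##.

Cell (0,0) at generation 1: 1 -> alive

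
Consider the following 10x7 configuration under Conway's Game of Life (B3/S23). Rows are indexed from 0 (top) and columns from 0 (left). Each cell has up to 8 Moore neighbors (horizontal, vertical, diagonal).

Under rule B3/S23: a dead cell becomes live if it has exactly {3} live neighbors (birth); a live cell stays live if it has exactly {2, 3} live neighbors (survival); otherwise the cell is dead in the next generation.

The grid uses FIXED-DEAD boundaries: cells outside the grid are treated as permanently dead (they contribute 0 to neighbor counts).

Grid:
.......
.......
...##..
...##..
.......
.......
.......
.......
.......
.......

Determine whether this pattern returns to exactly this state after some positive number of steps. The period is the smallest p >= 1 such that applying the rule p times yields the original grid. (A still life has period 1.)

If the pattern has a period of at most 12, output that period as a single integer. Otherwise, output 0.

Simulating and comparing each generation to the original:
Gen 0 (original, given above): 4 live cells
Gen 1: 4 live cells, MATCHES original -> period = 1

Answer: 1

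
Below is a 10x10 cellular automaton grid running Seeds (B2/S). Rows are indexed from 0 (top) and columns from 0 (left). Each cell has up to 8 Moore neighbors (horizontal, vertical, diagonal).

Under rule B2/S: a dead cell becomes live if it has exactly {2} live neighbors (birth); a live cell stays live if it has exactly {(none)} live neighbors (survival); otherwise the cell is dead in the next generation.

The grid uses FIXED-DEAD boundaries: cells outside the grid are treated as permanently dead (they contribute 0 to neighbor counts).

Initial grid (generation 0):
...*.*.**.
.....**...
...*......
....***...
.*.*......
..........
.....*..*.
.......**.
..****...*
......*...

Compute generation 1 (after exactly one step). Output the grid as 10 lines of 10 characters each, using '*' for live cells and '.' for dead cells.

Answer: ..........
..**....*.
.......*..
..........
..*...*...
..*.*.....
......*..*
..*.......
..........
..*.......

Derivation:
Simulating step by step:
Generation 0 (given above): 22 live cells
Generation 1: 12 live cells
(generation 1 grid is the final answer)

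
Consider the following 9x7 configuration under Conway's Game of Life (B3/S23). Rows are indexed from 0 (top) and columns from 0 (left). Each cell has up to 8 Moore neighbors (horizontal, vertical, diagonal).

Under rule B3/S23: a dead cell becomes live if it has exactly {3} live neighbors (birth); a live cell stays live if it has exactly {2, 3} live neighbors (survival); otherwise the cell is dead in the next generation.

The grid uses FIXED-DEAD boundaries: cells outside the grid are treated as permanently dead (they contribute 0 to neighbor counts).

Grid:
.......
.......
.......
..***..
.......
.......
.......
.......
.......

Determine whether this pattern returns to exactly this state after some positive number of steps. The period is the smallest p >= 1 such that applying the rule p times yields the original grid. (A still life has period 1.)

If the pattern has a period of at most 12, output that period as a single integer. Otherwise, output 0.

Answer: 2

Derivation:
Simulating and comparing each generation to the original:
Gen 0 (original, given above): 3 live cells
Gen 1: 3 live cells, differs from original
Gen 2: 3 live cells, MATCHES original -> period = 2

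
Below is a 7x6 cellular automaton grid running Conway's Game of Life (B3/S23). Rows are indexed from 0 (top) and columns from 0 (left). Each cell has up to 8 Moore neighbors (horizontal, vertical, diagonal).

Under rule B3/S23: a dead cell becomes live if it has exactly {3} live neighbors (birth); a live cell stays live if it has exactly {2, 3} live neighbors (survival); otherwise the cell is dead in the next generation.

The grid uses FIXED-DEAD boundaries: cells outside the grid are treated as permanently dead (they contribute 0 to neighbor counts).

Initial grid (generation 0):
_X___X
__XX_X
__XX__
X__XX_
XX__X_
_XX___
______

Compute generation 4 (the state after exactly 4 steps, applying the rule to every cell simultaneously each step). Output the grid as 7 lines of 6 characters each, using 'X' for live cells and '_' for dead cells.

Answer: __XX__
__XX__
______
______
__X___
X_X___
X_X___

Derivation:
Simulating step by step:
Generation 0 (given above): 15 live cells
Generation 1: 12 live cells
__X_X_
_X_X__
_X____
X___X_
X___X_
XXX___
______
Generation 2: 14 live cells
__XX__
_X_X__
XXX___
XX____
X__X__
XX____
_X____
Generation 3: 10 live cells
__XX__
X__X__
______
______
__X___
XXX___
XX____
Generation 4: 9 live cells
(generation 4 grid is the final answer)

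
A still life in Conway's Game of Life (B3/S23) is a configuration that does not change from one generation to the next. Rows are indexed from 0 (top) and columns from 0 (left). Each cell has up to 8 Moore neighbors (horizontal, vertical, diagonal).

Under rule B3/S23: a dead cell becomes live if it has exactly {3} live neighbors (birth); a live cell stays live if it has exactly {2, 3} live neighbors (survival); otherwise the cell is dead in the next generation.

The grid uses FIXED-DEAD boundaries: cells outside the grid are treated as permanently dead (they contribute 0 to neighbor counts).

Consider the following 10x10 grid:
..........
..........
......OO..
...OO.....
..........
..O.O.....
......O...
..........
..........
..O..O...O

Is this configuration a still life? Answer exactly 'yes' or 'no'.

Answer: no

Derivation:
Compute generation 1 and compare to generation 0 (given above):
Generation 1:
..........
..........
..........
..........
....O.....
..........
..........
..........
..........
..........
Cell (2,6) differs: gen0=1 vs gen1=0 -> NOT a still life.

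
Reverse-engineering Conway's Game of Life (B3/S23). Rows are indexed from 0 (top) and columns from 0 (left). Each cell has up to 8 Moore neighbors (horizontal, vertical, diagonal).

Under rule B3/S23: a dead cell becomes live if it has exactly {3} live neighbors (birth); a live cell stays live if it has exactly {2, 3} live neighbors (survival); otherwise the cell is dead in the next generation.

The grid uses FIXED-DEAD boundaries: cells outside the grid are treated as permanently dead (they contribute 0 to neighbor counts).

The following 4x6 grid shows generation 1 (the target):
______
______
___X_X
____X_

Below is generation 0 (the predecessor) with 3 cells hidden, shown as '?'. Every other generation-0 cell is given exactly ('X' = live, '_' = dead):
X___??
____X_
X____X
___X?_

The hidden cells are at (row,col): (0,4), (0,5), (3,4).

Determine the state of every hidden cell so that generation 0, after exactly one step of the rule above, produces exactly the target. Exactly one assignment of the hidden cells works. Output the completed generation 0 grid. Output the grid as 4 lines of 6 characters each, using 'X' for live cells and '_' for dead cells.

Answer: X_____
____X_
X____X
___XX_

Derivation:
Hidden generation-0 cells (in order): (0,4), (0,5), (3,4).
A hidden cell only influences target cells in its own 3x3 neighborhood. Try each of the 2^3 = 8 assignments, step the completed generation 0 forward once under B3/S23, and compare with the target:
  (0,4)=_ (0,5)=_ (3,4)=_ -> step gives (2,3)='_' but target has 'X' -> reject
  (0,4)=_ (0,5)=_ (3,4)=X -> step reproduces the target at every cell -> ACCEPT
  (0,4)=_ (0,5)=X (3,4)=_ -> step gives (1,4)='X' but target has '_' -> reject
  (0,4)=_ (0,5)=X (3,4)=X -> step gives (1,4)='X' but target has '_' -> reject
  (0,4)=X (0,5)=_ (3,4)=_ -> step gives (1,4)='X' but target has '_' -> reject
  (0,4)=X (0,5)=_ (3,4)=X -> step gives (1,4)='X' but target has '_' -> reject
  (0,4)=X (0,5)=X (3,4)=_ -> step gives (0,4)='X' but target has '_' -> reject
  (0,4)=X (0,5)=X (3,4)=X -> step gives (0,4)='X' but target has '_' -> reject
Unique solution: (0,4)=dead, (0,5)=dead, (3,4)=live.
Check: live-neighbor counts of every cell in the completed generation 0:
010111
220112
011342
111122
Applying B3/S23 to generation 0 with these counts gives:
______
______
___X_X
____X_
which matches the target exactly.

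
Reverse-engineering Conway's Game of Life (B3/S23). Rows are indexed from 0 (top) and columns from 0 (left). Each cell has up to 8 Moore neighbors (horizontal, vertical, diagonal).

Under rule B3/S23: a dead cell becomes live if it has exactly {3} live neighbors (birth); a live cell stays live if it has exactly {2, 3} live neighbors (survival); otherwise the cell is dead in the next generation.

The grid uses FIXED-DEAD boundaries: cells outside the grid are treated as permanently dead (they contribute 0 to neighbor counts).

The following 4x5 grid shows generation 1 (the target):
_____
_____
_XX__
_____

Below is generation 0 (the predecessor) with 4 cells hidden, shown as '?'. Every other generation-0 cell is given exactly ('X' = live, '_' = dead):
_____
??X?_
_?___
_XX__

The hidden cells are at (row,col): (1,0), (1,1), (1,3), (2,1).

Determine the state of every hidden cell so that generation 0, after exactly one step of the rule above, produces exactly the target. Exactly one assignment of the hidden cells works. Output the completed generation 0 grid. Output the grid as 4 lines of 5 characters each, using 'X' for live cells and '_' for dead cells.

Answer: _____
__X__
_____
_XX__

Derivation:
Hidden generation-0 cells (in order): (1,0), (1,1), (1,3), (2,1).
A hidden cell only influences target cells in its own 3x3 neighborhood. Try each of the 2^4 = 16 assignments, step the completed generation 0 forward once under B3/S23, and compare with the target:
  (1,0)=_ (1,1)=_ (1,3)=_ (2,1)=_ -> step reproduces the target at every cell -> ACCEPT
  (1,0)=_ (1,1)=_ (1,3)=_ (2,1)=X -> step gives (2,2)='_' but target has 'X' -> reject
  (1,0)=_ (1,1)=_ (1,3)=X (2,1)=_ -> step gives (2,2)='_' but target has 'X' -> reject
  (1,0)=_ (1,1)=_ (1,3)=X (2,1)=X -> step gives (1,2)='X' but target has '_' -> reject
  (1,0)=_ (1,1)=X (1,3)=_ (2,1)=_ -> step gives (2,1)='_' but target has 'X' -> reject
  (1,0)=_ (1,1)=X (1,3)=_ (2,1)=X -> step gives (1,1)='X' but target has '_' -> reject
  (1,0)=_ (1,1)=X (1,3)=X (2,1)=_ -> step gives (0,2)='X' but target has '_' -> reject
  (1,0)=_ (1,1)=X (1,3)=X (2,1)=X -> step gives (0,2)='X' but target has '_' -> reject
  (1,0)=X (1,1)=_ (1,3)=_ (2,1)=_ -> step gives (2,1)='_' but target has 'X' -> reject
  (1,0)=X (1,1)=_ (1,3)=_ (2,1)=X -> step gives (1,1)='X' but target has '_' -> reject
  (1,0)=X (1,1)=_ (1,3)=X (2,1)=_ -> step gives (2,1)='_' but target has 'X' -> reject
  (1,0)=X (1,1)=_ (1,3)=X (2,1)=X -> step gives (1,1)='X' but target has '_' -> reject
  (1,0)=X (1,1)=X (1,3)=_ (2,1)=_ -> step gives (0,1)='X' but target has '_' -> reject
  (1,0)=X (1,1)=X (1,3)=_ (2,1)=X -> step gives (0,1)='X' but target has '_' -> reject
  (1,0)=X (1,1)=X (1,3)=X (2,1)=_ -> step gives (0,1)='X' but target has '_' -> reject
  (1,0)=X (1,1)=X (1,3)=X (2,1)=X -> step gives (0,1)='X' but target has '_' -> reject
Unique solution: (1,0)=dead, (1,1)=dead, (1,3)=dead, (2,1)=dead.
Check: live-neighbor counts of every cell in the completed generation 0:
01110
01010
13320
11110
Applying B3/S23 to generation 0 with these counts gives:
_____
_____
_XX__
_____
which matches the target exactly.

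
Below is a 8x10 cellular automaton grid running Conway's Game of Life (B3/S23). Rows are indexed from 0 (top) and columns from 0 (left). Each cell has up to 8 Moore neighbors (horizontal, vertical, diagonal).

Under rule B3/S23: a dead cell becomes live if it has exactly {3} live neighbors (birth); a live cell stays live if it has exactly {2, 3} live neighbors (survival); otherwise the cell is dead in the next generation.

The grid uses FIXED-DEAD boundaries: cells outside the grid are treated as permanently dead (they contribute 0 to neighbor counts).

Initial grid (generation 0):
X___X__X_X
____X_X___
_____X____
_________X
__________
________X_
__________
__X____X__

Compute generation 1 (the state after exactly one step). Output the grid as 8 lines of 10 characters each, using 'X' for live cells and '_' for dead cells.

Simulating step by step:
Generation 0 (given above): 11 live cells
Generation 1: 4 live cells
(generation 1 grid is the final answer)

Answer: _____X____
____X_X___
_____X____
__________
__________
__________
__________
__________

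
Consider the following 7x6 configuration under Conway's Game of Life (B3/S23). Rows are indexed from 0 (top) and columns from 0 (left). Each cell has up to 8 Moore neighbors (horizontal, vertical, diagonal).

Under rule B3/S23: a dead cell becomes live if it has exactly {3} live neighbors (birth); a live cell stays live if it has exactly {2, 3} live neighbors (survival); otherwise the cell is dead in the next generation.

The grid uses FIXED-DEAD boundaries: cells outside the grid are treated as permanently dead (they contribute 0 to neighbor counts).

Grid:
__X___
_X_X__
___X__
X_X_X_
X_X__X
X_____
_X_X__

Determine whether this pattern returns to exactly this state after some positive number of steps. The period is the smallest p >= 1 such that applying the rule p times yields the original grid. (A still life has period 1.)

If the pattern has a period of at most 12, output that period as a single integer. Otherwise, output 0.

Answer: 0

Derivation:
Simulating and comparing each generation to the original:
Gen 0 (original, given above): 13 live cells
Gen 1: 11 live cells, differs from original
Gen 2: 9 live cells, differs from original
Gen 3: 10 live cells, differs from original
Gen 4: 12 live cells, differs from original
Gen 5: 12 live cells, differs from original
Gen 6: 17 live cells, differs from original
Gen 7: 10 live cells, differs from original
Gen 8: 6 live cells, differs from original
Gen 9: 3 live cells, differs from original
Gen 10: 4 live cells, differs from original
Gen 11: 4 live cells, differs from original
Gen 12: 4 live cells, differs from original
No period found within 12 steps.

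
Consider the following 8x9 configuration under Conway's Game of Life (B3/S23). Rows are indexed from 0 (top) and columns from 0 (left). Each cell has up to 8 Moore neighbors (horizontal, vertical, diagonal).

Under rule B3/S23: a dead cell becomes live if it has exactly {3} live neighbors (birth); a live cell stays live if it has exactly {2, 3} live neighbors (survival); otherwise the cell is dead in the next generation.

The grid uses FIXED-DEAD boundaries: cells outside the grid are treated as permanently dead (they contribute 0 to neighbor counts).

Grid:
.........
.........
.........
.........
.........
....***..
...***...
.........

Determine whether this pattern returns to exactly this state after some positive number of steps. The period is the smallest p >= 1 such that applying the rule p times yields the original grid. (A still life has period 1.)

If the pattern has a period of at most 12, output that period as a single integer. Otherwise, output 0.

Answer: 2

Derivation:
Simulating and comparing each generation to the original:
Gen 0 (original, given above): 6 live cells
Gen 1: 6 live cells, differs from original
Gen 2: 6 live cells, MATCHES original -> period = 2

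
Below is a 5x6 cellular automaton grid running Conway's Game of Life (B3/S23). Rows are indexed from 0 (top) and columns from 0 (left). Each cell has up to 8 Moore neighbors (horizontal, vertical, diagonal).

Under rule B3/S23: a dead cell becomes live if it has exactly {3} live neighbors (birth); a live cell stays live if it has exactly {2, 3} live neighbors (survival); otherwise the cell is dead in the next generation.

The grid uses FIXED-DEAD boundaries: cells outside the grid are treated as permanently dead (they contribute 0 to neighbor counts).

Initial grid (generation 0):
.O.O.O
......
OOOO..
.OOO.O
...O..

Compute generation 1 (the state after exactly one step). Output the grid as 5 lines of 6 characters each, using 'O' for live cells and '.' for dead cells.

Answer: ......
O..OO.
O..OO.
O.....
...OO.

Derivation:
Simulating step by step:
Generation 0 (given above): 12 live cells
Generation 1: 9 live cells
(generation 1 grid is the final answer)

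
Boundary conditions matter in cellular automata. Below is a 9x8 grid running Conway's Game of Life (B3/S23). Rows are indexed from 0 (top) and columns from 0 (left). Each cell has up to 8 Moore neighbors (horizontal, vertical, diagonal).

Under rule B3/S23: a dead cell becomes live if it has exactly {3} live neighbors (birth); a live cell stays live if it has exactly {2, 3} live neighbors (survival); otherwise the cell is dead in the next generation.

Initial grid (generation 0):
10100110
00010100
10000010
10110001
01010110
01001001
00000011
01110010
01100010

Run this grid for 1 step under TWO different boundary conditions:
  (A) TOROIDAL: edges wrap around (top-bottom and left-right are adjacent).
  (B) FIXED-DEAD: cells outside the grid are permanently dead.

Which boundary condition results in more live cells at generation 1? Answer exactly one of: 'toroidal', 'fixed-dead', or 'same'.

Under TOROIDAL boundary, generation 1:
00111111
01001100
11111010
10111100
01010110
00101001
01010111
11010110
10000010
Population = 39

Under FIXED-DEAD boundary, generation 1:
00001110
01001100
01111010
10111101
11010111
00101001
01010111
01010110
01010000
Population = 37

Comparison: toroidal=39, fixed-dead=37 -> toroidal

Answer: toroidal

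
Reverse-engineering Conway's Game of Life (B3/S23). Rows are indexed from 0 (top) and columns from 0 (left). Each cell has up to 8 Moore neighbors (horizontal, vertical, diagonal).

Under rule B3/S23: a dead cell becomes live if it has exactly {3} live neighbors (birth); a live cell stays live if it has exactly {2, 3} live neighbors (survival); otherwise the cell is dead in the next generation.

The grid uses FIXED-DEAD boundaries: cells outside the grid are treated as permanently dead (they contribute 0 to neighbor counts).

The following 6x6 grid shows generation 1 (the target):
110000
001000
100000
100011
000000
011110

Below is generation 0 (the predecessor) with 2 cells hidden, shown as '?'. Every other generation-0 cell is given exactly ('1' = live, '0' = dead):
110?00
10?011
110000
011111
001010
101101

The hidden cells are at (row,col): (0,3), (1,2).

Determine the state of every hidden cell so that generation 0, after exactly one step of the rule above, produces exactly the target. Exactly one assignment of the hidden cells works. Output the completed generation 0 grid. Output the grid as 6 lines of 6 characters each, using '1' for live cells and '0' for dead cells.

Hidden generation-0 cells (in order): (0,3), (1,2).
A hidden cell only influences target cells in its own 3x3 neighborhood. Try each of the 2^2 = 4 assignments, step the completed generation 0 forward once under B3/S23, and compare with the target:
  (0,3)=0 (1,2)=0 -> step gives (1,2)='0' but target has '1' -> reject
  (0,3)=0 (1,2)=1 -> step reproduces the target at every cell -> ACCEPT
  (0,3)=1 (1,2)=0 -> step gives (0,4)='1' but target has '0' -> reject
  (0,3)=1 (1,2)=1 -> step gives (0,2)='1' but target has '0' -> reject
Unique solution: (0,3)=dead, (1,2)=live.
Check: live-neighbor counts of every cell in the completed generation 0:
232222
462211
355554
344432
255754
032331
Applying B3/S23 to generation 0 with these counts gives:
110000
001000
100000
100011
000000
011110
which matches the target exactly.

Answer: 110000
101011
110000
011111
001010
101101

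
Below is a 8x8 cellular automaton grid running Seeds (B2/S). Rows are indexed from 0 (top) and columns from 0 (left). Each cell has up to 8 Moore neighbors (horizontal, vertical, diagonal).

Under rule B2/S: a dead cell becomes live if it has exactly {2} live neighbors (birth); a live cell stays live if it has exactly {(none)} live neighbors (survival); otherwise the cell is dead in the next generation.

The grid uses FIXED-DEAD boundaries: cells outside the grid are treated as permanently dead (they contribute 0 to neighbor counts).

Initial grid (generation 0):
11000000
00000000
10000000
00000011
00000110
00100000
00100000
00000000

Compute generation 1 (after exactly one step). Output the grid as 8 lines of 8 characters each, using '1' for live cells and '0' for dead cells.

Answer: 00000000
00000000
00000011
00000000
00000000
01010110
01010000
00000000

Derivation:
Simulating step by step:
Generation 0 (given above): 9 live cells
Generation 1: 8 live cells
(generation 1 grid is the final answer)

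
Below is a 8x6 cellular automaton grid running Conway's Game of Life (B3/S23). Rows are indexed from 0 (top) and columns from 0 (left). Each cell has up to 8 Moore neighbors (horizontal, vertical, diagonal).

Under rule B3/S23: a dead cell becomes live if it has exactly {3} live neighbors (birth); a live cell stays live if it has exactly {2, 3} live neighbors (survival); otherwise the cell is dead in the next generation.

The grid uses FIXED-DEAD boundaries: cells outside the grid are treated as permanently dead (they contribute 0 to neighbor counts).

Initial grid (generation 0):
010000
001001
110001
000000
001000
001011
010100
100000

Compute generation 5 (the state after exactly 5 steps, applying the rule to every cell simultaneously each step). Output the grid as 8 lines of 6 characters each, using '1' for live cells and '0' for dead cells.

Answer: 010000
101100
101100
100110
010100
000110
100010
011100

Derivation:
Simulating step by step:
Generation 0 (given above): 13 live cells
Generation 1: 12 live cells
000000
101000
010000
010000
000100
011010
011110
000000
Generation 2: 13 live cells
000000
010000
111000
001000
010100
010010
010010
001100
Generation 3: 17 live cells
000000
111000
101000
100100
010100
110110
010010
001100
Generation 4: 19 live cells
010000
101000
101100
100100
010100
110110
110010
001100
Generation 5: 19 live cells
(generation 5 grid is the final answer)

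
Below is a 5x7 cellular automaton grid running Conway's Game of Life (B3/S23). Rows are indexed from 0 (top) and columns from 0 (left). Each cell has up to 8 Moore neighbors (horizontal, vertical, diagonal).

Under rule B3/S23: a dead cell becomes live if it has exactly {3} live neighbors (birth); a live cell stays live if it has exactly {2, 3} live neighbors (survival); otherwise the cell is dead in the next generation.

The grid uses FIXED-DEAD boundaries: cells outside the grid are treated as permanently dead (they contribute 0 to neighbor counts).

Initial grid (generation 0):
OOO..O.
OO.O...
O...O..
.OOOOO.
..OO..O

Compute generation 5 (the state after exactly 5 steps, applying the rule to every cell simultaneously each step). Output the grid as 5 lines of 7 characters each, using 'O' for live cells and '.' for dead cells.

Answer: .......
.....O.
.O.OO.O
.OOOO.O
..O.O.O

Derivation:
Simulating step by step:
Generation 0 (given above): 17 live cells
Generation 1: 10 live cells
O.O....
...OO..
O....O.
.O...O.
.O...O.
Generation 2: 10 live cells
...O...
.O.OO..
.....O.
OO..OOO
.......
Generation 3: 15 live cells
..OOO..
..OOO..
OOOO..O
....OOO
.....O.
Generation 4: 13 live cells
..O.O..
.....O.
.O....O
.OOOO.O
....OOO
Generation 5: 13 live cells
(generation 5 grid is the final answer)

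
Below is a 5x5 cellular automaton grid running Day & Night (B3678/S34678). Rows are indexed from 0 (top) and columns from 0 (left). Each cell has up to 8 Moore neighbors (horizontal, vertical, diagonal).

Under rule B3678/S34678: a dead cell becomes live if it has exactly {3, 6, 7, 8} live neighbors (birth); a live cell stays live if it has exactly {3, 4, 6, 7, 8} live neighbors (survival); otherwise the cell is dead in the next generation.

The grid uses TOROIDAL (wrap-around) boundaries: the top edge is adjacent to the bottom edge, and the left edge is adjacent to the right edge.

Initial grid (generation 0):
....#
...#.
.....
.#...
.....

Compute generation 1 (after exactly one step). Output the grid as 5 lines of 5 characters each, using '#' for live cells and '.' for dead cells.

Simulating step by step:
Generation 0 (given above): 3 live cells
Generation 1: 0 live cells
(generation 1 grid is the final answer)

Answer: .....
.....
.....
.....
.....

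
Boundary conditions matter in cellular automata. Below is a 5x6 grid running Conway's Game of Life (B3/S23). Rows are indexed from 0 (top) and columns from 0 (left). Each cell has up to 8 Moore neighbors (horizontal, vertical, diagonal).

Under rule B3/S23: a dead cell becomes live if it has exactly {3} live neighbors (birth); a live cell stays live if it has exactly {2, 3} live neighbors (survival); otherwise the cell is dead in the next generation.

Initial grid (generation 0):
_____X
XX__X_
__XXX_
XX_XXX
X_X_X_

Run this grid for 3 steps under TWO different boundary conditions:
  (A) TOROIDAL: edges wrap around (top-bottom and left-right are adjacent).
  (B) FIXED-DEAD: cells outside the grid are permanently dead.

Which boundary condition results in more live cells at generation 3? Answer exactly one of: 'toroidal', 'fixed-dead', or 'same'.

Under TOROIDAL boundary, generation 3:
X_X__X
_X_X__
XX__XX
______
____X_
Population = 10

Under FIXED-DEAD boundary, generation 3:
______
______
____XX
XXXX__
____XX
Population = 8

Comparison: toroidal=10, fixed-dead=8 -> toroidal

Answer: toroidal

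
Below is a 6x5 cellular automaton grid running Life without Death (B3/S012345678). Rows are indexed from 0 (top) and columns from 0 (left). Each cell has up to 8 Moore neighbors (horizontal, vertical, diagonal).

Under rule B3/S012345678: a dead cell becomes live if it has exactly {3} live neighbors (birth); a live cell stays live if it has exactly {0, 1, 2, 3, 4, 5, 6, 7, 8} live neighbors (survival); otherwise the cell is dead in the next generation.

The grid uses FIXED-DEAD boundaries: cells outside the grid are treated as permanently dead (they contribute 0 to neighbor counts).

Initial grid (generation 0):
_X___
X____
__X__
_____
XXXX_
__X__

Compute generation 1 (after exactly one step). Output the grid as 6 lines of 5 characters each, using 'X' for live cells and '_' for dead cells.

Answer: _X___
XX___
__X__
___X_
XXXX_
__XX_

Derivation:
Simulating step by step:
Generation 0 (given above): 8 live cells
Generation 1: 11 live cells
(generation 1 grid is the final answer)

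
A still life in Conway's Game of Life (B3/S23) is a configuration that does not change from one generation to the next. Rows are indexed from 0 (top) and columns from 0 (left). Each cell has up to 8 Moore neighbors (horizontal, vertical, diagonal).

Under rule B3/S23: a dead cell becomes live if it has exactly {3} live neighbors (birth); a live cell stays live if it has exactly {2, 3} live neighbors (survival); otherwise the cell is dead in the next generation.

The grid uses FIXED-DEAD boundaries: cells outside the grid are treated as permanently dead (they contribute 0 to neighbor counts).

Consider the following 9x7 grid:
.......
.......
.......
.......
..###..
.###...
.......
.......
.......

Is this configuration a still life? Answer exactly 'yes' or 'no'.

Compute generation 1 and compare to generation 0 (given above):
Generation 1:
.......
.......
.......
...#...
.#..#..
.#..#..
..#....
.......
.......
Cell (3,3) differs: gen0=0 vs gen1=1 -> NOT a still life.

Answer: no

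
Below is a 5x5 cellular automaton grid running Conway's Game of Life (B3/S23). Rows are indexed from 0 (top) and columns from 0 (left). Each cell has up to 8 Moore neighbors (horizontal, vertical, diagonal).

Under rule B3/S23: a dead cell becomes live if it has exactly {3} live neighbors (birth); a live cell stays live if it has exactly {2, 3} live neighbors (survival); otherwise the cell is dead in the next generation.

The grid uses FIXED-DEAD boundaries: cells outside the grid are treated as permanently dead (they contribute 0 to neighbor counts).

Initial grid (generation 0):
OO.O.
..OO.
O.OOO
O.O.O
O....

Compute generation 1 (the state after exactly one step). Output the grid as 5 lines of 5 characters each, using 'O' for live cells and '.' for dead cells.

Answer: .O.O.
O....
....O
O.O.O
.O...

Derivation:
Simulating step by step:
Generation 0 (given above): 13 live cells
Generation 1: 8 live cells
(generation 1 grid is the final answer)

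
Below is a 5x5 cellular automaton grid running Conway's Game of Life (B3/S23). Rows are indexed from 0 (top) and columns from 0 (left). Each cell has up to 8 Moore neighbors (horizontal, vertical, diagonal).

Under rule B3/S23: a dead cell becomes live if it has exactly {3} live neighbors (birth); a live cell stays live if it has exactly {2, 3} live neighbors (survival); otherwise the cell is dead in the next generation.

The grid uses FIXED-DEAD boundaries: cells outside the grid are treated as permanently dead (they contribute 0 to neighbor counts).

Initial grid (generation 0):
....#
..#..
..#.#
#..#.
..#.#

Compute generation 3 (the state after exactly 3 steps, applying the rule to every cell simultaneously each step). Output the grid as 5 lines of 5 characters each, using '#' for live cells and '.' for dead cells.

Simulating step by step:
Generation 0 (given above): 8 live cells
Generation 1: 6 live cells
.....
.....
.##..
.##.#
...#.
Generation 2: 6 live cells
.....
.....
.###.
.#...
..##.
Generation 3: 5 live cells
(generation 3 grid is the final answer)

Answer: .....
..#..
.##..
.#...
..#..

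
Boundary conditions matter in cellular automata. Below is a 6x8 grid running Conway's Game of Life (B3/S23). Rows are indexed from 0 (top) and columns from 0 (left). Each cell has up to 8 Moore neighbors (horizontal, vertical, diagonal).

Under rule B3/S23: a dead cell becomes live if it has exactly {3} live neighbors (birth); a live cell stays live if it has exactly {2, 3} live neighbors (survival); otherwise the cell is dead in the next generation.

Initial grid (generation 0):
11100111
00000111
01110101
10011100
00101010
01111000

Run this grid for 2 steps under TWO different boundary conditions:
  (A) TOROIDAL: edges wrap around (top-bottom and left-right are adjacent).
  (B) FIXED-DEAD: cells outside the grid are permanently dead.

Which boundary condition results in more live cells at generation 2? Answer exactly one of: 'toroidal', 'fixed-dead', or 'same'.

Answer: toroidal

Derivation:
Under TOROIDAL boundary, generation 2:
00000000
00010000
01110001
11100001
00000000
00000000
Population = 9

Under FIXED-DEAD boundary, generation 2:
00000000
10011010
01110000
00100000
00000000
00000000
Population = 8

Comparison: toroidal=9, fixed-dead=8 -> toroidal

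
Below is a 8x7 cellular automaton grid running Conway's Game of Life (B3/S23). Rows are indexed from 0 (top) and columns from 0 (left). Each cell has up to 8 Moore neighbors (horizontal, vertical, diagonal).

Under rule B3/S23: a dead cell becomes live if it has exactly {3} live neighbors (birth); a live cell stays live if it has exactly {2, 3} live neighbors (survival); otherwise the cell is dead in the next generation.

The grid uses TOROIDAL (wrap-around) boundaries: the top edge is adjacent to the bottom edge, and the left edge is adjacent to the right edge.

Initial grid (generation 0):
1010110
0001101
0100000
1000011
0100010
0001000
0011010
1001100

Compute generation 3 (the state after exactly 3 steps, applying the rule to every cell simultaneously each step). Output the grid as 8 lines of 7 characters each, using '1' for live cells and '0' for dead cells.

Simulating step by step:
Generation 0 (given above): 20 live cells
Generation 1: 19 live cells
1110000
1111101
0000100
1100011
1000110
0001000
0010000
0000000
Generation 2: 14 live cells
0000001
0000111
0000100
1100000
1100110
0001100
0000000
0010000
Generation 3: 22 live cells
(generation 3 grid is the final answer)

Answer: 0000001
0000101
1000101
1100111
1111111
0001110
0001000
0000000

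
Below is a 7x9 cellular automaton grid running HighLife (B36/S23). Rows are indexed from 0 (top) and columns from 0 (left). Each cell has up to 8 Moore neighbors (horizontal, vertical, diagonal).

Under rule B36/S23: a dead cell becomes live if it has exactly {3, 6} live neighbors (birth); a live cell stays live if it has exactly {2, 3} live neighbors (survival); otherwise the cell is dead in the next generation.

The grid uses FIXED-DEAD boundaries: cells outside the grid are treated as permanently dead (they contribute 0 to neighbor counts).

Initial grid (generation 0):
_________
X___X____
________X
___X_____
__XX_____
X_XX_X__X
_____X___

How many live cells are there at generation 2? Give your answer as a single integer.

Simulating step by step:
Generation 0 (given above): 12 live cells
Generation 1: 7 live cells
_________
_________
_________
__XX_____
_X_______
_XXX_____
____X____
Generation 2: 8 live cells
_________
_________
_________
__X______
_XX______
_XXX_____
__XX_____
Population at generation 2: 8

Answer: 8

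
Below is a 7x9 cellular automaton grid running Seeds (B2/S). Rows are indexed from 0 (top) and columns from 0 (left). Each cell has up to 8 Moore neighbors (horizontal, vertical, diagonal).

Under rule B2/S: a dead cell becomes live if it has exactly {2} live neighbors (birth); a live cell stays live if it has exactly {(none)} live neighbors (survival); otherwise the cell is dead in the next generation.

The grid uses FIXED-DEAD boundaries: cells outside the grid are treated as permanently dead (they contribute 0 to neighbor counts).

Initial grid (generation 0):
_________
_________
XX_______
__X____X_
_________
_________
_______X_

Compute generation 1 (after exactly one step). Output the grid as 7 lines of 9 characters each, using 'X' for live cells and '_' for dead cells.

Simulating step by step:
Generation 0 (given above): 5 live cells
Generation 1: 4 live cells
(generation 1 grid is the final answer)

Answer: _________
XX_______
__X______
X________
_________
_________
_________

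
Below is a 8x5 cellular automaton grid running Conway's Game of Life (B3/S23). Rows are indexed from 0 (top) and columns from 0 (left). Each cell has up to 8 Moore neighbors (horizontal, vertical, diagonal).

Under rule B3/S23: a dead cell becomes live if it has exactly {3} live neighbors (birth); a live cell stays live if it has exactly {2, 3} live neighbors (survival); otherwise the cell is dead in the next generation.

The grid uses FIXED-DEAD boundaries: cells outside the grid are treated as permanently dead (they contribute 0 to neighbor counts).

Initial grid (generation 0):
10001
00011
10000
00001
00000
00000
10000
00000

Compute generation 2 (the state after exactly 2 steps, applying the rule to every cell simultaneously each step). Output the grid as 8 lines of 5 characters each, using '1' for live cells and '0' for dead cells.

Simulating step by step:
Generation 0 (given above): 7 live cells
Generation 1: 6 live cells
00011
00011
00011
00000
00000
00000
00000
00000
Generation 2: 5 live cells
(generation 2 grid is the final answer)

Answer: 00011
00100
00011
00000
00000
00000
00000
00000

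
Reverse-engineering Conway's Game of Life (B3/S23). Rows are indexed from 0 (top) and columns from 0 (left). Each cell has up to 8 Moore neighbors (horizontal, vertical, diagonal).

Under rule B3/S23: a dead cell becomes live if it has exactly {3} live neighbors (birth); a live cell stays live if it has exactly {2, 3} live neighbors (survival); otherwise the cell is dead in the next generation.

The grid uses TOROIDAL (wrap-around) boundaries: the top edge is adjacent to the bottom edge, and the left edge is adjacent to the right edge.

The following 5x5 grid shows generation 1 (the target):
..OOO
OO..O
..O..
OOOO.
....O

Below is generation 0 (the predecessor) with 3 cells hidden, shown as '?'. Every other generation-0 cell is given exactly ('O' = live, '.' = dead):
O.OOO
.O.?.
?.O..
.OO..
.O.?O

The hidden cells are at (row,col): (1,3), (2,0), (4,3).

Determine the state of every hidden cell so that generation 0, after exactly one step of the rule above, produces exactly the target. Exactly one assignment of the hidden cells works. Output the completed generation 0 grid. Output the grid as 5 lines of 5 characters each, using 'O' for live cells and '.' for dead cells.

Answer: O.OOO
.O...
..O..
.OO..
.O..O

Derivation:
Hidden generation-0 cells (in order): (1,3), (2,0), (4,3).
A hidden cell only influences target cells in its own 3x3 neighborhood. Try each of the 2^3 = 8 assignments, step the completed generation 0 forward once under B3/S23, and compare with the target:
  (1,3)=. (2,0)=. (4,3)=. -> step reproduces the target at every cell -> ACCEPT
  (1,3)=. (2,0)=. (4,3)=O -> step gives (0,2)='.' but target has 'O' -> reject
  (1,3)=. (2,0)=O (4,3)=. -> step gives (1,0)='.' but target has 'O' -> reject
  (1,3)=. (2,0)=O (4,3)=O -> step gives (0,2)='.' but target has 'O' -> reject
  (1,3)=O (2,0)=. (4,3)=. -> step gives (0,2)='.' but target has 'O' -> reject
  (1,3)=O (2,0)=. (4,3)=O -> step gives (0,2)='.' but target has 'O' -> reject
  (1,3)=O (2,0)=O (4,3)=. -> step gives (0,2)='.' but target has 'O' -> reject
  (1,3)=O (2,0)=O (4,3)=O -> step gives (0,2)='.' but target has 'O' -> reject
Unique solution: (1,3)=dead, (2,0)=dead, (4,3)=dead.
Check: live-neighbor counts of every cell in the completed generation 0:
44333
33443
24320
33331
54553
Applying B3/S23 to generation 0 with these counts gives:
..OOO
OO..O
..O..
OOOO.
....O
which matches the target exactly.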